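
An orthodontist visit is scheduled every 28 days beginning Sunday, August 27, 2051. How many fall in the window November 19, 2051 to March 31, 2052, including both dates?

Occurrences land 28·i days after August 27, 2051 for i = 0, 1, 2, …
November 19, 2051 is 84 days after the start; 84 ÷ 28 = 3 remainder 0. First occurrence in the window: #4 on November 19, 2051 (3×28 = 84 days in).
March 31, 2052 is 217 days after the start; 217 ÷ 28 = 7 remainder 21. Last occurrence in the window: #8 on March 10, 2052.
Occurrences #4 through #8: 5 in total.

5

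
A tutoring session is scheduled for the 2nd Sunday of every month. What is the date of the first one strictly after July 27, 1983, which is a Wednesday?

August 14, 1983

July 1983 starts on a Friday; its first Sunday is the 3rd, so the 2nd Sunday is the 10th — July 10, 1983.
That is not after July 27, 1983, so look at August 1983.
August 1983 starts on a Monday; its first Sunday is the 7th, so the 2nd Sunday is the 14th — August 14, 1983.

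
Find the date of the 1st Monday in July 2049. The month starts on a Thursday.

5 July 2049

July 2049 begins on a Thursday, so the first Monday is July 5 (4 days later).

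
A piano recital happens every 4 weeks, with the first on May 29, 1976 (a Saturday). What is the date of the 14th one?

May 28, 1977

The 14th occurrence is 13 intervals after the first: 13 × 28 = 364 days after May 29, 1976.
May has 31 days — 2 days to the end of May leaves 362.
Jun has 30 days (332 left).
Jul has 31 days (301 left).
Aug has 31 days (270 left).
Sep has 30 days (240 left).
Oct has 31 days (209 left).
Nov has 30 days (179 left).
Dec has 31 days (148 left).
Jan has 31 days (117 left).
Feb has 28 days (89 left).
Mar has 31 days (58 left).
Apr has 30 days (28 left).
28 days into May → May 28, 1977.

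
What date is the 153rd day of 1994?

January has 31 days (153 − 31 = 122 remain).
February has 28 days (122 − 28 = 94 remain).
March has 31 days (94 − 31 = 63 remain).
April has 30 days (63 − 30 = 33 remain).
May has 31 days (33 − 31 = 2 remain).
2 into June → June 2.

2 June 1994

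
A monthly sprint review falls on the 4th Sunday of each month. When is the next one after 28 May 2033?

May 2033 starts on a Sunday; its first Sunday is the 1st, so the 4th Sunday is the 22nd — 22 May 2033.
That is not after 28 May 2033, so look at June 2033.
June 2033 starts on a Wednesday; its first Sunday is the 5th, so the 4th Sunday is the 26th — 26 June 2033.

26 June 2033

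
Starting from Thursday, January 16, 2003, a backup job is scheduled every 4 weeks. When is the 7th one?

July 3, 2003

The 7th occurrence is 6 intervals after the first: 6 × 28 = 168 days after January 16, 2003.
January has 31 days — 15 days to the end of January leaves 153.
February has 28 days (125 left).
March has 31 days (94 left).
April has 30 days (64 left).
May has 31 days (33 left).
June has 30 days (3 left).
3 days into July → July 3, 2003.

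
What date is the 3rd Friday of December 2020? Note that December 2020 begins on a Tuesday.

December 2020 begins on a Tuesday, so the first Friday is December 4 (3 days later).
The 3rd Friday is 2 weeks later: 4 + 14 = 18.

18 December 2020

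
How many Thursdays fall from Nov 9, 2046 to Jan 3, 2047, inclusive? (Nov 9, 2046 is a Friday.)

8

Nov 9, 2046 is a Friday; the first Thursday on or after it is Nov 15, 2046 (6 days later).
From Nov 15, 2046 to Jan 3, 2047: 15 + 31 + 3 = 49 days (rest of Nov, Dec, Jan).
49 ÷ 7 = 7 full weeks with remainder 0, so 7 more Thursdays after the first → 8.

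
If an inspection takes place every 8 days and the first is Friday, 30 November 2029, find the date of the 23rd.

25 May 2030

The 23rd occurrence is 22 intervals after the first: 22 × 8 = 176 days after 30 November 2029.
November has 30 days — 0 days to the end of November leaves 176.
December has 31 days (145 left).
January has 31 days (114 left).
February has 28 days (86 left).
March has 31 days (55 left).
April has 30 days (25 left).
25 days into May → 25 May 2030.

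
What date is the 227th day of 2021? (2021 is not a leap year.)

August 15, 2021

January has 31 days (227 − 31 = 196 remain).
February has 28 days (196 − 28 = 168 remain).
March has 31 days (168 − 31 = 137 remain).
April has 30 days (137 − 30 = 107 remain).
May has 31 days (107 − 31 = 76 remain).
June has 30 days (76 − 30 = 46 remain).
July has 31 days (46 − 31 = 15 remain).
15 into August → August 15.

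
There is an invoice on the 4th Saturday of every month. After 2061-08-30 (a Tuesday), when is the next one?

2061-09-24

August 2061 starts on a Monday; its first Saturday is the 6th, so the 4th Saturday is the 27th — 2061-08-27.
That is not after 2061-08-30, so look at September 2061.
September 2061 starts on a Thursday; its first Saturday is the 3rd, so the 4th Saturday is the 24th — 2061-09-24.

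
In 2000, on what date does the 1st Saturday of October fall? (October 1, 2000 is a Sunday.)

October 7, 2000

October 2000 begins on a Sunday, so the first Saturday is October 7 (6 days later).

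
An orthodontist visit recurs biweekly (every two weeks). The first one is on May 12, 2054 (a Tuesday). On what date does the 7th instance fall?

August 4, 2054

The 7th occurrence is 6 intervals after the first: 6 × 14 = 84 days after May 12, 2054.
May has 31 days — 19 days to the end of May leaves 65.
June has 30 days (35 left).
July has 31 days (4 left).
4 days into August → August 4, 2054.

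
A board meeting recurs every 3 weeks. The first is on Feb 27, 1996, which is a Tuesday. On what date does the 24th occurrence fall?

The 24th occurrence is 23 intervals after the first: 23 × 21 = 483 days after Feb 27, 1996.
Feb has 29 days — 2 days to the end of Feb leaves 481.
From end of Feb to end of 1996 is 306 days (175 left).
Jan has 31 days (144 left).
Feb has 28 days (116 left).
Mar has 31 days (85 left).
Apr has 30 days (55 left).
May has 31 days (24 left).
24 days into Jun → Jun 24, 1997.

Jun 24, 1997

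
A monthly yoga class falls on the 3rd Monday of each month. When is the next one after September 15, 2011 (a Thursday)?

September 19, 2011

September 2011 starts on a Thursday; its first Monday is the 5th, so the 3rd Monday is the 19th — September 19, 2011.
September 19, 2011 is after September 15, 2011, so that is the next one.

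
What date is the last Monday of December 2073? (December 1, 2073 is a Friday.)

December 2073 begins on a Friday, so the first Monday is December 4 (3 days later).
December 2073 has 31 days. Adding weeks: 4, 11, 18, 25 — the last one ≤ 31 is the 25th.

25 December 2073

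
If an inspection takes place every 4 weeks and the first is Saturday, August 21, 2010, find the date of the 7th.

The 7th occurrence is 6 intervals after the first: 6 × 28 = 168 days after August 21, 2010.
August has 31 days — 10 days to the end of August leaves 158.
September has 30 days (128 left).
October has 31 days (97 left).
November has 30 days (67 left).
December has 31 days (36 left).
January has 31 days (5 left).
5 days into February → February 5, 2011.

February 5, 2011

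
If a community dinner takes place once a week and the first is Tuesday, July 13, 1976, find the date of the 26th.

The 26th occurrence is 25 intervals after the first: 25 × 7 = 175 days after July 13, 1976.
July has 31 days — 18 days to the end of July leaves 157.
August has 31 days (126 left).
September has 30 days (96 left).
October has 31 days (65 left).
November has 30 days (35 left).
December has 31 days (4 left).
4 days into January → January 4, 1977.

January 4, 1977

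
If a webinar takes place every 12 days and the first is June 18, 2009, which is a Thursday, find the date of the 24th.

March 21, 2010

The 24th occurrence is 23 intervals after the first: 23 × 12 = 276 days after June 18, 2009.
June has 30 days — 12 days to the end of June leaves 264.
July has 31 days (233 left).
August has 31 days (202 left).
September has 30 days (172 left).
October has 31 days (141 left).
November has 30 days (111 left).
December has 31 days (80 left).
January has 31 days (49 left).
February has 28 days (21 left).
21 days into March → March 21, 2010.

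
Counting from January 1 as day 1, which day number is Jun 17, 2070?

168

Days in months before Jun: 31 + 28 + 31 + 30 + 31 = 151.
Plus 17 days into Jun → day 168.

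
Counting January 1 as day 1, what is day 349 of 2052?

14 December 2052

January has 31 days (349 − 31 = 318 remain).
February has 29 days (318 − 29 = 289 remain).
March has 31 days (289 − 31 = 258 remain).
April has 30 days (258 − 30 = 228 remain).
May has 31 days (228 − 31 = 197 remain).
June has 30 days (197 − 30 = 167 remain).
July has 31 days (167 − 31 = 136 remain).
August has 31 days (136 − 31 = 105 remain).
September has 30 days (105 − 30 = 75 remain).
October has 31 days (75 − 31 = 44 remain).
November has 30 days (44 − 30 = 14 remain).
14 into December → December 14.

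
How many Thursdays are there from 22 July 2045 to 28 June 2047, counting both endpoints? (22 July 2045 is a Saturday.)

101

22 July 2045 is a Saturday; the first Thursday on or after it is 27 July 2045 (5 days later).
From 27 July 2045 to 28 June 2047: 157 + 365 + 179 = 701 days (rest of 2045, 2046, to 28 June 2047 in 2047).
701 ÷ 7 = 100 full weeks with remainder 1, so 100 more Thursdays after the first → 101.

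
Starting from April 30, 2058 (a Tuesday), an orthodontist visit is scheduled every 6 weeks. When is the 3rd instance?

The 3rd occurrence is 2 intervals after the first: 2 × 42 = 84 days after April 30, 2058.
April has 30 days — 0 days to the end of April leaves 84.
May has 31 days (53 left).
June has 30 days (23 left).
23 days into July → July 23, 2058.

July 23, 2058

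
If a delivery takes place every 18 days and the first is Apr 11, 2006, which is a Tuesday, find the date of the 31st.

The 31st occurrence is 30 intervals after the first: 30 × 18 = 540 days after Apr 11, 2006.
Apr has 30 days — 19 days to the end of Apr leaves 521.
From end of Apr to end of 2006 is 245 days (276 left).
Jan has 31 days (245 left).
Feb has 28 days (217 left).
Mar has 31 days (186 left).
Apr has 30 days (156 left).
May has 31 days (125 left).
Jun has 30 days (95 left).
Jul has 31 days (64 left).
Aug has 31 days (33 left).
Sep has 30 days (3 left).
3 days into Oct → Oct 3, 2007.

Oct 3, 2007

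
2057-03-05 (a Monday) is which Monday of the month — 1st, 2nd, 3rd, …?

1st

Day 5 falls in week ⌈5/7⌉ of the month.
Days 1–7 hold the 1st Monday, 8–14 the 2nd, 15–21 the 3rd, 22–28 the 4th, 29–31 the 5th.
5 is in the range for the 1st.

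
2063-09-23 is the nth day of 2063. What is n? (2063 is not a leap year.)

266

Days in months before September: 31 + 28 + 31 + 30 + 31 + 30 + 31 + 31 = 243.
Plus 23 days into September → day 266.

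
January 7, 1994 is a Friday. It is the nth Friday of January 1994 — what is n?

1st

Day 7 falls in week ⌈7/7⌉ of the month.
Days 1–7 hold the 1st Friday, 8–14 the 2nd, 15–21 the 3rd, 22–28 the 4th, 29–31 the 5th.
7 is in the range for the 1st.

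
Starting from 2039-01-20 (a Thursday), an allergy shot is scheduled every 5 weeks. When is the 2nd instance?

2039-02-24

The 2nd occurrence is 1 interval after the first: 1 × 35 = 35 days after 2039-01-20.
January has 31 days — 11 days to the end of January leaves 24.
24 days into February → 2039-02-24.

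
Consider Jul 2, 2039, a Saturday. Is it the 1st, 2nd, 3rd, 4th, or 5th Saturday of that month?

Day 2 falls in week ⌈2/7⌉ of the month.
Days 1–7 hold the 1st Saturday, 8–14 the 2nd, 15–21 the 3rd, 22–28 the 4th, 29–31 the 5th.
2 is in the range for the 1st.

1st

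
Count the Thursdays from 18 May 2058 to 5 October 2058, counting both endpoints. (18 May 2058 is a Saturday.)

18 May 2058 is a Saturday; the first Thursday on or after it is 23 May 2058 (5 days later).
From 23 May 2058 to 5 October 2058: 8 + 30 + 31 + 31 + 30 + 5 = 135 days (rest of May, June, July, August, September, October).
135 ÷ 7 = 19 full weeks with remainder 2, so 19 more Thursdays after the first → 20.

20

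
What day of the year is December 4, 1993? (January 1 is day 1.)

Days in months before December: 31 + 28 + 31 + 30 + 31 + 30 + 31 + 31 + 30 + 31 + 30 = 334.
Plus 4 days into December → day 338.

338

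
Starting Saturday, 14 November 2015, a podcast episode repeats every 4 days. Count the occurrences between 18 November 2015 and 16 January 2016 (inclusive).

Occurrences land 4·i days after 14 November 2015 for i = 0, 1, 2, …
18 November 2015 is 4 days after the start; 4 ÷ 4 = 1 remainder 0. First occurrence in the window: #2 on 18 November 2015 (1×4 = 4 days in).
16 January 2016 is 63 days after the start; 63 ÷ 4 = 15 remainder 3. Last occurrence in the window: #16 on 13 January 2016.
Occurrences #2 through #16: 15 in total.

15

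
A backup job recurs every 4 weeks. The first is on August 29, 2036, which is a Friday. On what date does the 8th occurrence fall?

March 13, 2037

The 8th occurrence is 7 intervals after the first: 7 × 28 = 196 days after August 29, 2036.
August has 31 days — 2 days to the end of August leaves 194.
September has 30 days (164 left).
October has 31 days (133 left).
November has 30 days (103 left).
December has 31 days (72 left).
January has 31 days (41 left).
February has 28 days (13 left).
13 days into March → March 13, 2037.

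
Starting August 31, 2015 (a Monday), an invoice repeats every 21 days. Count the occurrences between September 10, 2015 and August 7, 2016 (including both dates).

Occurrences land 21·i days after August 31, 2015 for i = 0, 1, 2, …
September 10, 2015 is 10 days after the start; 10 ÷ 21 = 0 remainder 10; since the remainder is 10, round up to i = 1. First occurrence in the window: #2 on September 21, 2015 (1×21 = 21 days in).
August 7, 2016 is 342 days after the start; 342 ÷ 21 = 16 remainder 6. Last occurrence in the window: #17 on August 1, 2016.
Occurrences #2 through #17: 16 in total.

16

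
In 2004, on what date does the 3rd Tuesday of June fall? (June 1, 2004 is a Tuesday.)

2004-06-15

June 2004 begins on a Tuesday, so the first Tuesday is June 1.
The 3rd Tuesday is 2 weeks later: 1 + 14 = 15.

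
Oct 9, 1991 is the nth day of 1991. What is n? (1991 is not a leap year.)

Days in months before Oct: 31 + 28 + 31 + 30 + 31 + 30 + 31 + 31 + 30 = 273.
Plus 9 days into Oct → day 282.

282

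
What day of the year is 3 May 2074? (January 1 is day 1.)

123

Days in months before May: 31 + 28 + 31 + 30 = 120.
Plus 3 days into May → day 123.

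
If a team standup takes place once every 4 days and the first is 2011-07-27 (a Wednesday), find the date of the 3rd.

The 3rd occurrence is 2 intervals after the first: 2 × 4 = 8 days after 2011-07-27.
July has 31 days — 4 days to the end of July leaves 4.
4 days into August → 2011-08-04.

2011-08-04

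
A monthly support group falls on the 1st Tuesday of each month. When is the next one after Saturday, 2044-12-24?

2045-01-03

December 2044 starts on a Thursday, so its 1st Tuesday is 2044-12-06 (5 days in).
That is not after 2044-12-24, so look at January 2045.
January 2045 starts on a Sunday, so its 1st Tuesday is 2045-01-03 (2 days in).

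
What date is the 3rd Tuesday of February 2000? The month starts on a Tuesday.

February 2000 begins on a Tuesday, so the first Tuesday is February 1.
The 3rd Tuesday is 2 weeks later: 1 + 14 = 15.

2000-02-15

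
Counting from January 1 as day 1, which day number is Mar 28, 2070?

87

Days in months before Mar: 31 + 28 = 59.
Plus 28 days into Mar → day 87.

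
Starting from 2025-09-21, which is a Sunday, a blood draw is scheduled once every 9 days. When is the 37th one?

The 37th occurrence is 36 intervals after the first: 36 × 9 = 324 days after 2025-09-21.
September has 30 days — 9 days to the end of September leaves 315.
October has 31 days (284 left).
November has 30 days (254 left).
December has 31 days (223 left).
January has 31 days (192 left).
February has 28 days (164 left).
March has 31 days (133 left).
April has 30 days (103 left).
May has 31 days (72 left).
June has 30 days (42 left).
July has 31 days (11 left).
11 days into August → 2026-08-11.

2026-08-11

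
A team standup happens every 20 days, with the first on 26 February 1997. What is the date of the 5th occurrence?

The 5th occurrence is 4 intervals after the first: 4 × 20 = 80 days after 26 February 1997.
February has 28 days — 2 days to the end of February leaves 78.
March has 31 days (47 left).
April has 30 days (17 left).
17 days into May → 17 May 1997.

17 May 1997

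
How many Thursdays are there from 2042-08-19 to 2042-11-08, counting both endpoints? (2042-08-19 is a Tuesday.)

12

2042-08-19 is a Tuesday; the first Thursday on or after it is 2042-08-21 (2 days later).
From 2042-08-21 to 2042-11-08: 10 + 30 + 31 + 8 = 79 days (rest of August, September, October, November).
79 ÷ 7 = 11 full weeks with remainder 2, so 11 more Thursdays after the first → 12.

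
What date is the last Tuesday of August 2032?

The first Tuesday of August 2032 is August 3.
August 2032 has 31 days. Adding weeks: 3, 10, 17, 24, 31 — the last one ≤ 31 is the 31st.

31 August 2032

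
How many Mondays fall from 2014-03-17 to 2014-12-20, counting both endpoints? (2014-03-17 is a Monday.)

2014-03-17 is a Monday; the first Monday on or after it is 2014-03-17.
From 2014-03-17 to 2014-12-20: 14 + 30 + 31 + 30 + 31 + 31 + 30 + 31 + 30 + 20 = 278 days (rest of March, April, May, June, July, August, September, October, November, December).
278 ÷ 7 = 39 full weeks with remainder 5, so 39 more Mondays after the first → 40.

40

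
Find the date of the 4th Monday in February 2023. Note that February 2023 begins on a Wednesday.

February 2023 begins on a Wednesday, so the first Monday is February 6 (5 days later).
The 4th Monday is 3 weeks later: 6 + 21 = 27.

27 February 2023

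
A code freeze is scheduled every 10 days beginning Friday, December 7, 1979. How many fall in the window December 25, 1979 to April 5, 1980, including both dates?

11

Occurrences land 10·i days after December 7, 1979 for i = 0, 1, 2, …
December 25, 1979 is 18 days after the start; 18 ÷ 10 = 1 remainder 8; since the remainder is 8, round up to i = 2. First occurrence in the window: #3 on December 27, 1979 (2×10 = 20 days in).
April 5, 1980 is 120 days after the start; 120 ÷ 10 = 12 remainder 0. Last occurrence in the window: #13 on April 5, 1980.
Occurrences #3 through #13: 11 in total.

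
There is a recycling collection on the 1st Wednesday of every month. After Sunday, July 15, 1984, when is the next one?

August 1, 1984

July 1984 starts on a Sunday, so its 1st Wednesday is July 4, 1984 (3 days in).
That is not after July 15, 1984, so look at August 1984.
August 1984 starts on a Wednesday, so its 1st Wednesday is August 1, 1984.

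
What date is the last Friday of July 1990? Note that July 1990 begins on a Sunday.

July 1990 begins on a Sunday, so the first Friday is July 6 (5 days later).
July 1990 has 31 days. Adding weeks: 6, 13, 20, 27 — the last one ≤ 31 is the 27th.

July 27, 1990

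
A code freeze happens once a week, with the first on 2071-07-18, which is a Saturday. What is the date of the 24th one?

2071-12-26

The 24th occurrence is 23 intervals after the first: 23 × 7 = 161 days after 2071-07-18.
July has 31 days — 13 days to the end of July leaves 148.
August has 31 days (117 left).
September has 30 days (87 left).
October has 31 days (56 left).
November has 30 days (26 left).
26 days into December → 2071-12-26.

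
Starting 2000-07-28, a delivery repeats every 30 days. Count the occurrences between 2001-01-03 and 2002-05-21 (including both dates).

Occurrences land 30·i days after 2000-07-28 for i = 0, 1, 2, …
2001-01-03 is 159 days after the start; 159 ÷ 30 = 5 remainder 9; since the remainder is 9, round up to i = 6. First occurrence in the window: #7 on 2001-01-24 (6×30 = 180 days in).
2002-05-21 is 662 days after the start; 662 ÷ 30 = 22 remainder 2. Last occurrence in the window: #23 on 2002-05-19.
Occurrences #7 through #23: 17 in total.

17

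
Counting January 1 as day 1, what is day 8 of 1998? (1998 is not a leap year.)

1998-01-08

8 into January → January 8.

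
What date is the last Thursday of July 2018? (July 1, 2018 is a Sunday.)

2018-07-26

July 2018 begins on a Sunday, so the first Thursday is July 5 (4 days later).
July 2018 has 31 days. Adding weeks: 5, 12, 19, 26 — the last one ≤ 31 is the 26th.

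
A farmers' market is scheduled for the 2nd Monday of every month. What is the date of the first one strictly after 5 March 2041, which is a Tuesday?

March 2041 starts on a Friday; its first Monday is the 4th, so the 2nd Monday is the 11th — 11 March 2041.
11 March 2041 is after 5 March 2041, so that is the next one.

11 March 2041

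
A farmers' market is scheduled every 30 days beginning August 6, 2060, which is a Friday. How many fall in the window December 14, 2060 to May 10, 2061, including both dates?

5

Occurrences land 30·i days after August 6, 2060 for i = 0, 1, 2, …
December 14, 2060 is 130 days after the start; 130 ÷ 30 = 4 remainder 10; since the remainder is 10, round up to i = 5. First occurrence in the window: #6 on January 3, 2061 (5×30 = 150 days in).
May 10, 2061 is 277 days after the start; 277 ÷ 30 = 9 remainder 7. Last occurrence in the window: #10 on May 3, 2061.
Occurrences #6 through #10: 5 in total.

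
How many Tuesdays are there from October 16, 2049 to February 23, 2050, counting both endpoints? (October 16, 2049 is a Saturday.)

October 16, 2049 is a Saturday; the first Tuesday on or after it is October 19, 2049 (3 days later).
From October 19, 2049 to February 23, 2050: 12 + 30 + 31 + 31 + 23 = 127 days (rest of October, November, December, January, February).
127 ÷ 7 = 18 full weeks with remainder 1, so 18 more Tuesdays after the first → 19.

19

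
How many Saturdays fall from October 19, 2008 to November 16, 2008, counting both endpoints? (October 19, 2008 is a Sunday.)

4

October 19, 2008 is a Sunday; the first Saturday on or after it is October 25, 2008 (6 days later).
From October 25, 2008 to November 16, 2008: 6 + 16 = 22 days (rest of October, November).
22 ÷ 7 = 3 full weeks with remainder 1, so 3 more Saturdays after the first → 4.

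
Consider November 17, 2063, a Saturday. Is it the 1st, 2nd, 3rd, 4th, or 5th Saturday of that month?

3rd

Day 17 falls in week ⌈17/7⌉ of the month.
Days 1–7 hold the 1st Saturday, 8–14 the 2nd, 15–21 the 3rd, 22–28 the 4th, 29–31 the 5th.
17 is in the range for the 3rd.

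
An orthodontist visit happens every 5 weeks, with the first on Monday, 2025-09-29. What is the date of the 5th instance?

2026-02-16

The 5th occurrence is 4 intervals after the first: 4 × 35 = 140 days after 2025-09-29.
September has 30 days — 1 day to the end of September leaves 139.
October has 31 days (108 left).
November has 30 days (78 left).
December has 31 days (47 left).
January has 31 days (16 left).
16 days into February → 2026-02-16.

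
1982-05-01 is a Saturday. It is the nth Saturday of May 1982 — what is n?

1st

Day 1 falls in week ⌈1/7⌉ of the month.
Days 1–7 hold the 1st Saturday, 8–14 the 2nd, 15–21 the 3rd, 22–28 the 4th, 29–31 the 5th.
1 is in the range for the 1st.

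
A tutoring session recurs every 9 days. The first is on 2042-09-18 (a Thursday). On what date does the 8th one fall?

2042-11-20

The 8th occurrence is 7 intervals after the first: 7 × 9 = 63 days after 2042-09-18.
September has 30 days — 12 days to the end of September leaves 51.
October has 31 days (20 left).
20 days into November → 2042-11-20.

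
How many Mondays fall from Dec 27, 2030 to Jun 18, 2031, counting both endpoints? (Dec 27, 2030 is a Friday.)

25

Dec 27, 2030 is a Friday; the first Monday on or after it is Dec 30, 2030 (3 days later).
From Dec 30, 2030 to Jun 18, 2031: 1 + 31 + 28 + 31 + 30 + 31 + 18 = 170 days (rest of Dec, Jan, Feb, Mar, Apr, May, Jun).
170 ÷ 7 = 24 full weeks with remainder 2, so 24 more Mondays after the first → 25.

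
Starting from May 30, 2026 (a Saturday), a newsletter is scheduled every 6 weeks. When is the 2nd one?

The 2nd occurrence is 1 interval after the first: 1 × 42 = 42 days after May 30, 2026.
May has 31 days — 1 day to the end of May leaves 41.
Jun has 30 days (11 left).
11 days into Jul → Jul 11, 2026.

Jul 11, 2026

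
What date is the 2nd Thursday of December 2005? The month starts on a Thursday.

December 2005 begins on a Thursday, so the first Thursday is December 1.
The 2nd Thursday is 1 weeks later: 1 + 7 = 8.

8 December 2005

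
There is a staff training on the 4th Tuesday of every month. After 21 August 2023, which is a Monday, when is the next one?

22 August 2023

August 2023 starts on a Tuesday; its first Tuesday is the 1st, so the 4th Tuesday is the 22nd — 22 August 2023.
22 August 2023 is after 21 August 2023, so that is the next one.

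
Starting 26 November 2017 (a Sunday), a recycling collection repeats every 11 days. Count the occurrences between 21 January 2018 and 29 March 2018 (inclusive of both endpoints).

6

Occurrences land 11·i days after 26 November 2017 for i = 0, 1, 2, …
21 January 2018 is 56 days after the start; 56 ÷ 11 = 5 remainder 1; since the remainder is 1, round up to i = 6. First occurrence in the window: #7 on 31 January 2018 (6×11 = 66 days in).
29 March 2018 is 123 days after the start; 123 ÷ 11 = 11 remainder 2. Last occurrence in the window: #12 on 27 March 2018.
Occurrences #7 through #12: 6 in total.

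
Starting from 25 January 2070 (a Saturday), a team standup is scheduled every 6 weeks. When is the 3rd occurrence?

The 3rd occurrence is 2 intervals after the first: 2 × 42 = 84 days after 25 January 2070.
January has 31 days — 6 days to the end of January leaves 78.
February has 28 days (50 left).
March has 31 days (19 left).
19 days into April → 19 April 2070.

19 April 2070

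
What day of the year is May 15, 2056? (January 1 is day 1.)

136

Days in months before May: 31 + 29 + 31 + 30 = 121.
Plus 15 days into May → day 136.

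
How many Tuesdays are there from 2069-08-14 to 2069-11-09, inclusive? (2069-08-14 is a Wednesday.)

2069-08-14 is a Wednesday; the first Tuesday on or after it is 2069-08-20 (6 days later).
From 2069-08-20 to 2069-11-09: 11 + 30 + 31 + 9 = 81 days (rest of August, September, October, November).
81 ÷ 7 = 11 full weeks with remainder 4, so 11 more Tuesdays after the first → 12.

12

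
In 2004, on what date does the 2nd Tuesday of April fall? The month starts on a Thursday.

April 2004 begins on a Thursday, so the first Tuesday is April 6 (5 days later).
The 2nd Tuesday is 1 weeks later: 6 + 7 = 13.

April 13, 2004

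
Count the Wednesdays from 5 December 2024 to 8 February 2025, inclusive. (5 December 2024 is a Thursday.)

9

5 December 2024 is a Thursday; the first Wednesday on or after it is 11 December 2024 (6 days later).
From 11 December 2024 to 8 February 2025: 20 + 31 + 8 = 59 days (rest of December, January, February).
59 ÷ 7 = 8 full weeks with remainder 3, so 8 more Wednesdays after the first → 9.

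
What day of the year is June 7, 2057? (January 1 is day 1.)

Days in months before June: 31 + 28 + 31 + 30 + 31 = 151.
Plus 7 days into June → day 158.

158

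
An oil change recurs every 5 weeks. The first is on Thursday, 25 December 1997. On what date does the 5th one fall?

The 5th occurrence is 4 intervals after the first: 4 × 35 = 140 days after 25 December 1997.
December has 31 days — 6 days to the end of December leaves 134.
January has 31 days (103 left).
February has 28 days (75 left).
March has 31 days (44 left).
April has 30 days (14 left).
14 days into May → 14 May 1998.

14 May 1998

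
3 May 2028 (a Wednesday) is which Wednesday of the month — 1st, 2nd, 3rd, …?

Day 3 falls in week ⌈3/7⌉ of the month.
Days 1–7 hold the 1st Wednesday, 8–14 the 2nd, 15–21 the 3rd, 22–28 the 4th, 29–31 the 5th.
3 is in the range for the 1st.

1st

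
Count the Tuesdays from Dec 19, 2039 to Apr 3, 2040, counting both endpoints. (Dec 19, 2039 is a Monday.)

16

Dec 19, 2039 is a Monday; the first Tuesday on or after it is Dec 20, 2039 (1 day later).
From Dec 20, 2039 to Apr 3, 2040: 11 + 31 + 29 + 31 + 3 = 105 days (rest of Dec, Jan, Feb, Mar, Apr).
105 ÷ 7 = 15 full weeks with remainder 0, so 15 more Tuesdays after the first → 16.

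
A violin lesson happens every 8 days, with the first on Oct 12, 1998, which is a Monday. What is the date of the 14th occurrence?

The 14th occurrence is 13 intervals after the first: 13 × 8 = 104 days after Oct 12, 1998.
Oct has 31 days — 19 days to the end of Oct leaves 85.
Nov has 30 days (55 left).
Dec has 31 days (24 left).
24 days into Jan → Jan 24, 1999.

Jan 24, 1999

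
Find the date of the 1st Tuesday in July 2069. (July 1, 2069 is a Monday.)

2069-07-02

July 2069 begins on a Monday, so the first Tuesday is July 2 (1 day later).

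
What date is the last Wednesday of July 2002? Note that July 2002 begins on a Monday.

2002-07-31

July 2002 begins on a Monday, so the first Wednesday is July 3 (2 days later).
July 2002 has 31 days. Adding weeks: 3, 10, 17, 24, 31 — the last one ≤ 31 is the 31st.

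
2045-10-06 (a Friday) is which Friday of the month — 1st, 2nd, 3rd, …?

Day 6 falls in week ⌈6/7⌉ of the month.
Days 1–7 hold the 1st Friday, 8–14 the 2nd, 15–21 the 3rd, 22–28 the 4th, 29–31 the 5th.
6 is in the range for the 1st.

1st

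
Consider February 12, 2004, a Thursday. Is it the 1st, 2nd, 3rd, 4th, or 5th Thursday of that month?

2nd

Day 12 falls in week ⌈12/7⌉ of the month.
Days 1–7 hold the 1st Thursday, 8–14 the 2nd, 15–21 the 3rd, 22–28 the 4th, 29–31 the 5th.
12 is in the range for the 2nd.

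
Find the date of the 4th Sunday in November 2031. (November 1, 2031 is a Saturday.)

November 23, 2031

November 2031 begins on a Saturday, so the first Sunday is November 2 (1 day later).
The 4th Sunday is 3 weeks later: 2 + 21 = 23.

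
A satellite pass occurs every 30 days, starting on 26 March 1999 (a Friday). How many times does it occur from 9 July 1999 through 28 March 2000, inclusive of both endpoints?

Occurrences land 30·i days after 26 March 1999 for i = 0, 1, 2, …
9 July 1999 is 105 days after the start; 105 ÷ 30 = 3 remainder 15; since the remainder is 15, round up to i = 4. First occurrence in the window: #5 on 24 July 1999 (4×30 = 120 days in).
28 March 2000 is 368 days after the start; 368 ÷ 30 = 12 remainder 8. Last occurrence in the window: #13 on 20 March 2000.
Occurrences #5 through #13: 9 in total.

9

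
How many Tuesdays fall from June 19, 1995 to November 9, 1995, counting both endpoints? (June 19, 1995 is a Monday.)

June 19, 1995 is a Monday; the first Tuesday on or after it is June 20, 1995 (1 day later).
From June 20, 1995 to November 9, 1995: 10 + 31 + 31 + 30 + 31 + 9 = 142 days (rest of June, July, August, September, October, November).
142 ÷ 7 = 20 full weeks with remainder 2, so 20 more Tuesdays after the first → 21.

21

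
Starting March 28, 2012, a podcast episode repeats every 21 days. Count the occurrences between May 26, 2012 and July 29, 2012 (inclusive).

Occurrences land 21·i days after March 28, 2012 for i = 0, 1, 2, …
May 26, 2012 is 59 days after the start; 59 ÷ 21 = 2 remainder 17; since the remainder is 17, round up to i = 3. First occurrence in the window: #4 on May 30, 2012 (3×21 = 63 days in).
July 29, 2012 is 123 days after the start; 123 ÷ 21 = 5 remainder 18. Last occurrence in the window: #6 on July 11, 2012.
Occurrences #4 through #6: 3 in total.

3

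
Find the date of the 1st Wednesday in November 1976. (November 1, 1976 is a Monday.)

November 1976 begins on a Monday, so the first Wednesday is November 3 (2 days later).

1976-11-03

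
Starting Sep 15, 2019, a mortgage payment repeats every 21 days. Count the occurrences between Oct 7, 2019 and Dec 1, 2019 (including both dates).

Occurrences land 21·i days after Sep 15, 2019 for i = 0, 1, 2, …
Oct 7, 2019 is 22 days after the start; 22 ÷ 21 = 1 remainder 1; since the remainder is 1, round up to i = 2. First occurrence in the window: #3 on Oct 27, 2019 (2×21 = 42 days in).
Dec 1, 2019 is 77 days after the start; 77 ÷ 21 = 3 remainder 14. Last occurrence in the window: #4 on Nov 17, 2019.
Occurrences #3 through #4: 2 in total.

2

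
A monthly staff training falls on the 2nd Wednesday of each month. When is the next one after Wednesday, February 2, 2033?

February 2033 starts on a Tuesday; its first Wednesday is the 2nd, so the 2nd Wednesday is the 9th — February 9, 2033.
February 9, 2033 is after February 2, 2033, so that is the next one.

February 9, 2033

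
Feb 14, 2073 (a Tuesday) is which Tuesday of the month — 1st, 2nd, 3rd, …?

2nd

Day 14 falls in week ⌈14/7⌉ of the month.
Days 1–7 hold the 1st Tuesday, 8–14 the 2nd, 15–21 the 3rd, 22–28 the 4th, 29–31 the 5th.
14 is in the range for the 2nd.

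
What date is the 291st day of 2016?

Jan has 31 days (291 − 31 = 260 remain).
Feb has 29 days (260 − 29 = 231 remain).
Mar has 31 days (231 − 31 = 200 remain).
Apr has 30 days (200 − 30 = 170 remain).
May has 31 days (170 − 31 = 139 remain).
Jun has 30 days (139 − 30 = 109 remain).
Jul has 31 days (109 − 31 = 78 remain).
Aug has 31 days (78 − 31 = 47 remain).
Sep has 30 days (47 − 30 = 17 remain).
17 into Oct → Oct 17.

Oct 17, 2016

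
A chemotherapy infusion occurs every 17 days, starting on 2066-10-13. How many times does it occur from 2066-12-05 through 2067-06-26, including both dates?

Occurrences land 17·i days after 2066-10-13 for i = 0, 1, 2, …
2066-12-05 is 53 days after the start; 53 ÷ 17 = 3 remainder 2; since the remainder is 2, round up to i = 4. First occurrence in the window: #5 on 2066-12-20 (4×17 = 68 days in).
2067-06-26 is 256 days after the start; 256 ÷ 17 = 15 remainder 1. Last occurrence in the window: #16 on 2067-06-25.
Occurrences #5 through #16: 12 in total.

12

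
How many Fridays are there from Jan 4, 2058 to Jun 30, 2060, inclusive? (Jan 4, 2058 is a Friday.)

130

Jan 4, 2058 is a Friday; the first Friday on or after it is Jan 4, 2058.
From Jan 4, 2058 to Jun 30, 2060: 361 + 365 + 182 = 908 days (rest of 2058, 2059, to Jun 30, 2060 in 2060).
908 ÷ 7 = 129 full weeks with remainder 5, so 129 more Fridays after the first → 130.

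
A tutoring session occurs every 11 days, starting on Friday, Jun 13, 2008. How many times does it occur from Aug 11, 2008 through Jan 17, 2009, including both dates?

Occurrences land 11·i days after Jun 13, 2008 for i = 0, 1, 2, …
Aug 11, 2008 is 59 days after the start; 59 ÷ 11 = 5 remainder 4; since the remainder is 4, round up to i = 6. First occurrence in the window: #7 on Aug 18, 2008 (6×11 = 66 days in).
Jan 17, 2009 is 218 days after the start; 218 ÷ 11 = 19 remainder 9. Last occurrence in the window: #20 on Jan 8, 2009.
Occurrences #7 through #20: 14 in total.

14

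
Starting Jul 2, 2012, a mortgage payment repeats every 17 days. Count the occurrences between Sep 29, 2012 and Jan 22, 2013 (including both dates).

Occurrences land 17·i days after Jul 2, 2012 for i = 0, 1, 2, …
Sep 29, 2012 is 89 days after the start; 89 ÷ 17 = 5 remainder 4; since the remainder is 4, round up to i = 6. First occurrence in the window: #7 on Oct 12, 2012 (6×17 = 102 days in).
Jan 22, 2013 is 204 days after the start; 204 ÷ 17 = 12 remainder 0. Last occurrence in the window: #13 on Jan 22, 2013.
Occurrences #7 through #13: 7 in total.

7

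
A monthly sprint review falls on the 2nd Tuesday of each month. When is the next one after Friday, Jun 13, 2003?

Jul 8, 2003

Jun 2003 starts on a Sunday; its first Tuesday is the 3rd, so the 2nd Tuesday is the 10th — Jun 10, 2003.
That is not after Jun 13, 2003, so look at Jul 2003.
Jul 2003 starts on a Tuesday; its first Tuesday is the 1st, so the 2nd Tuesday is the 8th — Jul 8, 2003.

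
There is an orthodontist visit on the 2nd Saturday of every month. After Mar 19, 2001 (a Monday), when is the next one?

Apr 14, 2001

Mar 2001 starts on a Thursday; its first Saturday is the 3rd, so the 2nd Saturday is the 10th — Mar 10, 2001.
That is not after Mar 19, 2001, so look at Apr 2001.
Apr 2001 starts on a Sunday; its first Saturday is the 7th, so the 2nd Saturday is the 14th — Apr 14, 2001.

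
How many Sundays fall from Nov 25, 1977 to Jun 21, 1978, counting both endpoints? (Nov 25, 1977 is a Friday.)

Nov 25, 1977 is a Friday; the first Sunday on or after it is Nov 27, 1977 (2 days later).
From Nov 27, 1977 to Jun 21, 1978: 3 + 31 + 31 + 28 + 31 + 30 + 31 + 21 = 206 days (rest of Nov, Dec, Jan, Feb, Mar, Apr, May, Jun).
206 ÷ 7 = 29 full weeks with remainder 3, so 29 more Sundays after the first → 30.

30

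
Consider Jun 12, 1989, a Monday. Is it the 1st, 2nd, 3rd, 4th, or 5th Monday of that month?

2nd

Day 12 falls in week ⌈12/7⌉ of the month.
Days 1–7 hold the 1st Monday, 8–14 the 2nd, 15–21 the 3rd, 22–28 the 4th, 29–31 the 5th.
12 is in the range for the 2nd.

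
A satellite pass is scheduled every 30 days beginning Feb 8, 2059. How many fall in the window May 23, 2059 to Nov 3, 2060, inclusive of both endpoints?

Occurrences land 30·i days after Feb 8, 2059 for i = 0, 1, 2, …
May 23, 2059 is 104 days after the start; 104 ÷ 30 = 3 remainder 14; since the remainder is 14, round up to i = 4. First occurrence in the window: #5 on Jun 8, 2059 (4×30 = 120 days in).
Nov 3, 2060 is 634 days after the start; 634 ÷ 30 = 21 remainder 4. Last occurrence in the window: #22 on Oct 30, 2060.
Occurrences #5 through #22: 18 in total.

18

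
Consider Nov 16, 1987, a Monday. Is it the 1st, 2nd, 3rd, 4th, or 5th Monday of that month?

Day 16 falls in week ⌈16/7⌉ of the month.
Days 1–7 hold the 1st Monday, 8–14 the 2nd, 15–21 the 3rd, 22–28 the 4th, 29–31 the 5th.
16 is in the range for the 3rd.

3rd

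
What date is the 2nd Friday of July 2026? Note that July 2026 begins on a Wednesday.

July 2026 begins on a Wednesday, so the first Friday is July 3 (2 days later).
The 2nd Friday is 1 weeks later: 3 + 7 = 10.

10 July 2026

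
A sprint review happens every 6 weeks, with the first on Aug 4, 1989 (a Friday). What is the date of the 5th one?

Jan 19, 1990

The 5th occurrence is 4 intervals after the first: 4 × 42 = 168 days after Aug 4, 1989.
Aug has 31 days — 27 days to the end of Aug leaves 141.
Sep has 30 days (111 left).
Oct has 31 days (80 left).
Nov has 30 days (50 left).
Dec has 31 days (19 left).
19 days into Jan → Jan 19, 1990.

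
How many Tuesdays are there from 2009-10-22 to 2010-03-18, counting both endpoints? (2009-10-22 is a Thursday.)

21

2009-10-22 is a Thursday; the first Tuesday on or after it is 2009-10-27 (5 days later).
From 2009-10-27 to 2010-03-18: 4 + 30 + 31 + 31 + 28 + 18 = 142 days (rest of October, November, December, January, February, March).
142 ÷ 7 = 20 full weeks with remainder 2, so 20 more Tuesdays after the first → 21.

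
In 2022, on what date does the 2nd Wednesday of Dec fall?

Dec 2022 begins on a Thursday, so the first Wednesday is Dec 7 (6 days later).
The 2nd Wednesday is 1 weeks later: 7 + 7 = 14.

Dec 14, 2022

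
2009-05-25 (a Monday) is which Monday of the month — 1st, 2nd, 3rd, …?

4th

Day 25 falls in week ⌈25/7⌉ of the month.
Days 1–7 hold the 1st Monday, 8–14 the 2nd, 15–21 the 3rd, 22–28 the 4th, 29–31 the 5th.
25 is in the range for the 4th.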